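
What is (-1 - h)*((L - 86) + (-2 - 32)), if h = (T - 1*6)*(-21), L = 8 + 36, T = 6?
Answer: 76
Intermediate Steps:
L = 44
h = 0 (h = (6 - 1*6)*(-21) = (6 - 6)*(-21) = 0*(-21) = 0)
(-1 - h)*((L - 86) + (-2 - 32)) = (-1 - 1*0)*((44 - 86) + (-2 - 32)) = (-1 + 0)*(-42 - 34) = -1*(-76) = 76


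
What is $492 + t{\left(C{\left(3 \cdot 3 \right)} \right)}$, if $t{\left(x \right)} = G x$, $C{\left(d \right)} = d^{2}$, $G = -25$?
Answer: $-1533$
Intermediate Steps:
$t{\left(x \right)} = - 25 x$
$492 + t{\left(C{\left(3 \cdot 3 \right)} \right)} = 492 - 25 \left(3 \cdot 3\right)^{2} = 492 - 25 \cdot 9^{2} = 492 - 2025 = -1533$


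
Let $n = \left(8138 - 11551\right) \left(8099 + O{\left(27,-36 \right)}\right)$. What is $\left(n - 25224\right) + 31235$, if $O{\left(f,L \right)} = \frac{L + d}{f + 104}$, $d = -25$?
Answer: $- \frac{3620091563}{131} \approx -2.7634 \cdot 10^{7}$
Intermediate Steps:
$O{\left(f,L \right)} = \frac{-25 + L}{104 + f}$ ($O{\left(f,L \right)} = \frac{L - 25}{f + 104} = \frac{-25 + L}{104 + f}$)
$n = - \frac{3620879004}{131}$ ($n = \left(8138 - 11551\right) \left(8099 + \frac{-25 - 36}{104 + 27}\right) = - 3413 \left(8099 + \frac{1}{131} \left(-61\right)\right) = - 3413 \left(8099 - \frac{61}{131}\right) = \left(-3413\right) \frac{1060908}{131} = - \frac{3620879004}{131} \approx -2.764 \cdot 10^{7}$)
$\left(n - 25224\right) + 31235 = \left(- \frac{3620879004}{131} - 25224\right) + 31235 = - \frac{3624183348}{131} + 31235 = - \frac{3620091563}{131}$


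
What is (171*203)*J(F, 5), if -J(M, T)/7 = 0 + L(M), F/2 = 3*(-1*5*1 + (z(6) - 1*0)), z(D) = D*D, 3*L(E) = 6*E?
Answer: -90392652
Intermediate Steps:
L(E) = 2*E (L(E) = (6*E)/3 = 2*E)
z(D) = D²
F = 186 (F = 2*(3*(-1*5*1 + (6² - 1*0))) = 2*(3*(-5*1 + (36 + 0))) = 2*(3*(-5 + 36)) = 2*(3*31) = 2*93 = 186)
J(M, T) = -14*M (J(M, T) = -7*(0 + 2*M) = -14*M)
(171*203)*J(F, 5) = (171*203)*(-14*186) = 34713*(-2604) = -90392652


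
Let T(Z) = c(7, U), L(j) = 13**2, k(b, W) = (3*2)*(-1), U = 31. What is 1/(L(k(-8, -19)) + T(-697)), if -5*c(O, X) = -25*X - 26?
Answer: 5/1646 ≈ 0.0030377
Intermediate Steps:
k(b, W) = -6 (k(b, W) = 6*(-1) = -6)
L(j) = 169
c(O, X) = 26/5 + 5*X (c(O, X) = -(-25*X - 26)/5 = -(-26 - 25*X)/5 = 26/5 + 5*X)
T(Z) = 801/5 (T(Z) = 26/5 + 5*31 = 26/5 + 155 = 801/5)
1/(L(k(-8, -19)) + T(-697)) = 1/(169 + 801/5) = 1/(1646/5) = 5/1646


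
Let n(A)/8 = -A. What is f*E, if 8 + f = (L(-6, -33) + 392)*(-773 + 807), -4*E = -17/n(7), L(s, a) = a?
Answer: -103683/112 ≈ -925.74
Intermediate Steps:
n(A) = -8*A (n(A) = 8*(-A) = -8*A)
E = -17/224 (E = -(-17)/(4*((-8*7))) = -(-17)/(4*(-56)) = -(-17)*(-1)/(4*56) = -1/4*17/56 = -17/224 ≈ -0.075893)
f = 12198 (f = -8 + (-33 + 392)*(-773 + 807) = -8 + 359*34 = -8 + 12206 = 12198)
f*E = 12198*(-17/224) = -103683/112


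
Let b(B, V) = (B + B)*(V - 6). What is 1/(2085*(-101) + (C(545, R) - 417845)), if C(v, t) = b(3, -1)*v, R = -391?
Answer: -1/651320 ≈ -1.5353e-6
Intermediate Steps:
b(B, V) = 2*B*(-6 + V) (b(B, V) = (2*B)*(-6 + V) = 2*B*(-6 + V))
C(v, t) = -42*v (C(v, t) = (2*3*(-6 - 1))*v = (2*3*(-7))*v = -42*v)
1/(2085*(-101) + (C(545, R) - 417845)) = 1/(2085*(-101) + (-42*545 - 417845)) = 1/(-210585 + (-22890 - 417845)) = 1/(-210585 - 440735) = 1/(-651320) = -1/651320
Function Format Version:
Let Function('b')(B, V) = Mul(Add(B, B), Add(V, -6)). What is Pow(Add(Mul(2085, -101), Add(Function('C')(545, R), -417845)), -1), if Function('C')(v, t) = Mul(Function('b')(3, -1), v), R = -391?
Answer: Rational(-1, 651320) ≈ -1.5353e-6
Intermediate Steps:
Function('b')(B, V) = Mul(2, B, Add(-6, V)) (Function('b')(B, V) = Mul(Mul(2, B), Add(-6, V)) = Mul(2, B, Add(-6, V)))
Function('C')(v, t) = Mul(-42, v) (Function('C')(v, t) = Mul(Mul(2, 3, Add(-6, -1)), v) = Mul(Mul(2, 3, -7), v) = Mul(-42, v))
Pow(Add(Mul(2085, -101), Add(Function('C')(545, R), -417845)), -1) = Pow(Add(Mul(2085, -101), Add(Mul(-42, 545), -417845)), -1) = Pow(Add(-210585, Add(-22890, -417845)), -1) = Pow(Add(-210585, -440735), -1) = Pow(-651320, -1) = Rational(-1, 651320)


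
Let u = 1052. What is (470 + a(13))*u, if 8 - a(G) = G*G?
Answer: 325068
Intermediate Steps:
a(G) = 8 - G**2 (a(G) = 8 - G*G = 8 - G**2)
(470 + a(13))*u = (470 + (8 - 1*13**2))*1052 = (470 + (8 - 1*169))*1052 = (470 + (8 - 169))*1052 = (470 - 161)*1052 = 309*1052 = 325068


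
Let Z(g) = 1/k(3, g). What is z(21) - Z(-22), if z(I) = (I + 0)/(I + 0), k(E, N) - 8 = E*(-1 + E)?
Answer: 13/14 ≈ 0.92857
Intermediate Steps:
k(E, N) = 8 + E*(-1 + E)
Z(g) = 1/14 (Z(g) = 1/(8 + 3² - 1*3) = 1/(8 + 9 - 3) = 1/14)
z(I) = 1 (z(I) = I/I = 1)
z(21) - Z(-22) = 1 - 1*1/14 = 1 - 1/14 = 13/14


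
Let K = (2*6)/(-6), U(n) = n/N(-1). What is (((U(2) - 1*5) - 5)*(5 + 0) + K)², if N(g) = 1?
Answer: 1764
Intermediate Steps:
U(n) = n (U(n) = n/1 = n*1 = n)
K = -2 (K = 12*(-⅙) = -2)
(((U(2) - 1*5) - 5)*(5 + 0) + K)² = (((2 - 1*5) - 5)*(5 + 0) - 2)² = (((2 - 5) - 5)*5 - 2)² = ((-3 - 5)*5 - 2)² = (-8*5 - 2)² = (-40 - 2)² = (-42)² = 1764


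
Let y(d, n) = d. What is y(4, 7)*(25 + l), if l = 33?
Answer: 232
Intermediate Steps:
y(4, 7)*(25 + l) = 4*(25 + 33) = 4*58 = 232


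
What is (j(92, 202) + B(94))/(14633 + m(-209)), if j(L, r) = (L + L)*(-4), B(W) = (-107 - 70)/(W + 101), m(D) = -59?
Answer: -47899/947310 ≈ -0.050563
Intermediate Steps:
B(W) = -177/(101 + W)
j(L, r) = -8*L (j(L, r) = (2*L)*(-4) = -8*L)
(j(92, 202) + B(94))/(14633 + m(-209)) = (-8*92 - 177/(101 + 94))/(14633 - 59) = (-736 - 177/195)/14574 = (-736 - 177*1/195)*(1/14574) = (-736 - 59/65)*(1/14574) = -47899/65*1/14574 = -47899/947310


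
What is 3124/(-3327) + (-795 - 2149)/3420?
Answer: -1706564/948195 ≈ -1.7998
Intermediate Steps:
3124/(-3327) + (-795 - 2149)/3420 = 3124*(-1/3327) - 2944*1/3420 = -3124/3327 - 736/855 = -1706564/948195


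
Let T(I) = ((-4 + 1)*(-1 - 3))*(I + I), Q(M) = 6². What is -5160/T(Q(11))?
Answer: -215/36 ≈ -5.9722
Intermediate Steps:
Q(M) = 36
T(I) = 24*I (T(I) = (-3*(-4))*(2*I) = 12*(2*I) = 24*I)
-5160/T(Q(11)) = -5160/(24*36) = -5160/864 = -5160*1/864 = -215/36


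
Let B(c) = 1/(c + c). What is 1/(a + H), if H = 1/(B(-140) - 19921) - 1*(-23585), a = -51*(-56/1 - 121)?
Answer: 5577881/181905854892 ≈ 3.0664e-5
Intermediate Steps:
B(c) = 1/(2*c)
a = 9027 (a = -51*(-56*1 - 121) = -51*(-56 - 121) = -51*(-177) = 9027)
H = 131554323105/5577881 (H = 1/((½)/(-140) - 19921) - 1*(-23585) = 1/((½)*(-1/140) - 19921) + 23585 = 1/(-1/280 - 19921) + 23585 = 1/(-5577881/280) + 23585 = -280/5577881 + 23585 = 131554323105/5577881 ≈ 23585.)
1/(a + H) = 1/(9027 + 131554323105/5577881) = 1/(181905854892/5577881) = 5577881/181905854892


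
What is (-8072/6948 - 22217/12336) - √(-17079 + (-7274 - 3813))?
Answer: -21161659/7142544 - I*√28166 ≈ -2.9628 - 167.83*I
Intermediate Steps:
(-8072/6948 - 22217/12336) - √(-17079 + (-7274 - 3813)) = (-8072*1/6948 - 22217*1/12336) - √(-17079 - 11087) = (-2018/1737 - 22217/12336) - √(-28166) = -21161659/7142544 - I*√28166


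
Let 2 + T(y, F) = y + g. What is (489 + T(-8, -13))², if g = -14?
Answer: 216225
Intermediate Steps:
T(y, F) = -16 + y (T(y, F) = -2 + (y - 14) = -2 + (-14 + y) = -16 + y)
(489 + T(-8, -13))² = (489 + (-16 - 8))² = (489 - 24)² = 465² = 216225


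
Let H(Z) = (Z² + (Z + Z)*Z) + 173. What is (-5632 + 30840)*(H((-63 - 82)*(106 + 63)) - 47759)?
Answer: 45410636222712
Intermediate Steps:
H(Z) = 173 + 3*Z² (H(Z) = (Z² + (2*Z)*Z) + 173 = (Z² + 2*Z²) + 173 = 3*Z² + 173 = 173 + 3*Z²)
(-5632 + 30840)*(H((-63 - 82)*(106 + 63)) - 47759) = (-5632 + 30840)*((173 + 3*((-63 - 82)*(106 + 63))²) - 47759) = 25208*((173 + 3*(-145*169)²) - 47759) = 25208*((173 + 3*(-24505)²) - 47759) = 25208*((173 + 3*600495025) - 47759) = 25208*((173 + 1801485075) - 47759) = 25208*(1801485248 - 47759) = 25208*1801437489 = 45410636222712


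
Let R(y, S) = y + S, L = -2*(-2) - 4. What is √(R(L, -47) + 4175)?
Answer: 4*√258 ≈ 64.250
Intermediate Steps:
L = 0 (L = 4 - 4 = 0)
R(y, S) = S + y
√(R(L, -47) + 4175) = √((-47 + 0) + 4175) = √(-47 + 4175) = √4128 = 4*√258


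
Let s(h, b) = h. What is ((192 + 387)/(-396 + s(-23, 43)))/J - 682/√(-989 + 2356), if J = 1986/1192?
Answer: -115028/138689 - 682*√1367/1367 ≈ -19.275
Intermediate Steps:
J = 993/596 (J = 1986*(1/1192) = 993/596 ≈ 1.6661)
((192 + 387)/(-396 + s(-23, 43)))/J - 682/√(-989 + 2356) = ((192 + 387)/(-396 - 23))/(993/596) - 682/√(-989 + 2356) = (579/(-419))*(596/993) - 682*√1367/1367 = (579*(-1/419))*(596/993) - 682*√1367/1367 = -579/419*596/993 - 682*√1367/1367 = -115028/138689 - 682*√1367/1367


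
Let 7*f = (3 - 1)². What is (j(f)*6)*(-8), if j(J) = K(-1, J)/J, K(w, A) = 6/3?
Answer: -168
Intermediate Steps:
K(w, A) = 2 (K(w, A) = 6*(⅓) = 2)
f = 4/7 (f = (3 - 1)²/7 = (⅐)*2² = (⅐)*4 = 4/7 ≈ 0.57143)
j(J) = 2/J
(j(f)*6)*(-8) = ((2/(4/7))*6)*(-8) = ((2*(7/4))*6)*(-8) = ((7/2)*6)*(-8) = 21*(-8) = -168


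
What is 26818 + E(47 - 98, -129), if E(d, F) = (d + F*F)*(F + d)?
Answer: -2959382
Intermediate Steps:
E(d, F) = (F + d)*(d + F**2) (E(d, F) = (d + F**2)*(F + d) = (F + d)*(d + F**2))
26818 + E(47 - 98, -129) = 26818 + ((-129)**3 + (47 - 98)**2 - 129*(47 - 98) + (47 - 98)*(-129)**2) = 26818 + (-2146689 + (-51)**2 - 129*(-51) - 51*16641) = 26818 + (-2146689 + 2601 + 6579 - 848691) = 26818 - 2986200 = -2959382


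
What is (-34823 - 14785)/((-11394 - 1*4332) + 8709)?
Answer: 16536/2339 ≈ 7.0697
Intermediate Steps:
(-34823 - 14785)/((-11394 - 1*4332) + 8709) = -49608/((-11394 - 4332) + 8709) = -49608/(-15726 + 8709) = -49608/(-7017) = -49608*(-1/7017) = 16536/2339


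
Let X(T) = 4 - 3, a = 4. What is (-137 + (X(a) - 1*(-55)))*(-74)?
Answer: 5994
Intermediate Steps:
X(T) = 1
(-137 + (X(a) - 1*(-55)))*(-74) = (-137 + (1 - 1*(-55)))*(-74) = (-137 + (1 + 55))*(-74) = (-137 + 56)*(-74) = -81*(-74) = 5994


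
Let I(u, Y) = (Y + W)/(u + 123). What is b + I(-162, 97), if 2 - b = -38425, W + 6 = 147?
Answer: 1498415/39 ≈ 38421.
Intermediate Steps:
W = 141 (W = -6 + 147 = 141)
b = 38427 (b = 2 - 1*(-38425) = 2 + 38425 = 38427)
I(u, Y) = (141 + Y)/(123 + u) (I(u, Y) = (Y + 141)/(u + 123) = (141 + Y)/(123 + u))
b + I(-162, 97) = 38427 + (141 + 97)/(123 - 162) = 38427 + 238/(-39) = 38427 - 1/39*238 = 38427 - 238/39 = 1498415/39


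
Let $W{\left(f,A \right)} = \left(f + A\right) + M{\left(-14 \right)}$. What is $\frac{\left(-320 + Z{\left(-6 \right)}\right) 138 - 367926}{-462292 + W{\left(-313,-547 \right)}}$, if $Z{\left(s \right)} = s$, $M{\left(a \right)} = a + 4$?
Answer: $\frac{206457}{231581} \approx 0.89151$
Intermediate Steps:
$M{\left(a \right)} = 4 + a$
$W{\left(f,A \right)} = -10 + A + f$ ($W{\left(f,A \right)} = \left(f + A\right) + \left(4 - 14\right) = \left(A + f\right) - 10 = -10 + A + f$)
$\frac{\left(-320 + Z{\left(-6 \right)}\right) 138 - 367926}{-462292 + W{\left(-313,-547 \right)}} = \frac{\left(-320 - 6\right) 138 - 367926}{-462292 - 870} = \frac{\left(-326\right) 138 - 367926}{-462292 - 870} = \frac{-44988 - 367926}{-463162} = \left(-412914\right) \left(- \frac{1}{463162}\right) = \frac{206457}{231581}$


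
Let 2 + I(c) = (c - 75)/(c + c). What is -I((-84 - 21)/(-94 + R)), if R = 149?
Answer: -127/7 ≈ -18.143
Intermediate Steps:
I(c) = -2 + (-75 + c)/(2*c) (I(c) = -2 + (c - 75)/(c + c) = -2 + (-75 + c)/((2*c)) = -2 + (-75 + c)*(1/(2*c)) = -2 + (-75 + c)/(2*c))
-I((-84 - 21)/(-94 + R)) = -3*(-25 - (-84 - 21)/(-94 + 149))/(2*((-84 - 21)/(-94 + 149))) = -3*(-25 - (-105)/55)/(2*((-105/55))) = -3*(-25 - (-105)/55)/(2*((-105*1/55))) = -3*(-25 - 1*(-21/11))/(2*(-21/11)) = -3*(-11)*(-25 + 21/11)/(2*21) = -3*(-11)*(-254)/(2*21*11) = -1*127/7 = -127/7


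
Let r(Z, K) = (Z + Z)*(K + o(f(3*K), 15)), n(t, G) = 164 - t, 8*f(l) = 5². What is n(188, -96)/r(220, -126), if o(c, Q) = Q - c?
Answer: 24/50215 ≈ 0.00047794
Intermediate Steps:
f(l) = 25/8 (f(l) = (⅛)*5² = (⅛)*25 = 25/8)
r(Z, K) = 2*Z*(95/8 + K) (r(Z, K) = (Z + Z)*(K + (15 - 1*25/8)) = (2*Z)*(K + (15 - 25/8)) = (2*Z)*(K + 95/8) = (2*Z)*(95/8 + K) = 2*Z*(95/8 + K))
n(188, -96)/r(220, -126) = (164 - 1*188)/(((¼)*220*(95 + 8*(-126)))) = (164 - 188)/(((¼)*220*(95 - 1008))) = -24/((¼)*220*(-913)) = -24/(-50215) = -24*(-1/50215) = 24/50215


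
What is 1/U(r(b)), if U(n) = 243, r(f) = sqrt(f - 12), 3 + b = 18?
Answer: 1/243 ≈ 0.0041152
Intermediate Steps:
b = 15 (b = -3 + 18 = 15)
r(f) = sqrt(-12 + f)
1/U(r(b)) = 1/243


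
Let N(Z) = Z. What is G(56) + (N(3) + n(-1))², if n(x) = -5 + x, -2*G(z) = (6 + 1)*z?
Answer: -187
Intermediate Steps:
G(z) = -7*z/2 (G(z) = -(6 + 1)*z/2 = -7*z/2)
G(56) + (N(3) + n(-1))² = -7/2*56 + (3 + (-5 - 1))² = -196 + (3 - 6)² = -196 + (-3)² = -196 + 9 = -187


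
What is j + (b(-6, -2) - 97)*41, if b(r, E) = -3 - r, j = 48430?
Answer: 44576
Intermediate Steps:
j + (b(-6, -2) - 97)*41 = 48430 + ((-3 - 1*(-6)) - 97)*41 = 48430 + ((-3 + 6) - 97)*41 = 48430 + (3 - 97)*41 = 48430 - 94*41 = 48430 - 3854 = 44576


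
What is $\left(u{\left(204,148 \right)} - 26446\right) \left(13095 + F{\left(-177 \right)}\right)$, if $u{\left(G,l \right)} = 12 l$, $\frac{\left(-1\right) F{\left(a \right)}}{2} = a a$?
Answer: $1222719210$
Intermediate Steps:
$F{\left(a \right)} = - 2 a^{2}$ ($F{\left(a \right)} = - 2 a a = - 2 a^{2}$)
$\left(u{\left(204,148 \right)} - 26446\right) \left(13095 + F{\left(-177 \right)}\right) = \left(12 \cdot 148 - 26446\right) \left(13095 - 2 \left(-177\right)^{2}\right) = \left(1776 - 26446\right) \left(13095 - 62658\right) = - 24670 \left(13095 - 62658\right) = \left(-24670\right) \left(-49563\right) = 1222719210$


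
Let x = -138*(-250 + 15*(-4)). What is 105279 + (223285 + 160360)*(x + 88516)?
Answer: 50371159199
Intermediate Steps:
x = 42780 (x = -138*(-250 - 60) = -138*(-310) = 42780)
105279 + (223285 + 160360)*(x + 88516) = 105279 + (223285 + 160360)*(42780 + 88516) = 105279 + 383645*131296 = 105279 + 50371053920 = 50371159199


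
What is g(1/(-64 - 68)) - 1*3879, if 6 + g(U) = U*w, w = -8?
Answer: -128203/33 ≈ -3884.9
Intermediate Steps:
g(U) = -6 - 8*U (g(U) = -6 + U*(-8) = -6 - 8*U)
g(1/(-64 - 68)) - 1*3879 = (-6 - 8/(-64 - 68)) - 1*3879 = (-6 - 8/(-132)) - 3879 = (-6 - 8*(-1/132)) - 3879 = (-6 + 2/33) - 3879 = -196/33 - 3879 = -128203/33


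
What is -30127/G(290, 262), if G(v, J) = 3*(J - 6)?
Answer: -30127/768 ≈ -39.228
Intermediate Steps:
G(v, J) = -18 + 3*J (G(v, J) = 3*(-6 + J) = -18 + 3*J)
-30127/G(290, 262) = -30127/(-18 + 3*262) = -30127/(-18 + 786) = -30127/768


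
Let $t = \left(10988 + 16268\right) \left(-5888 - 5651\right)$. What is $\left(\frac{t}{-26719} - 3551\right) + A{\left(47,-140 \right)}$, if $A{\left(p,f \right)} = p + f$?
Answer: $\frac{19740268}{2429} \approx 8126.9$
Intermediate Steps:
$t = -314506984$ ($t = 27256 \left(-11539\right) = -314506984$)
$A{\left(p,f \right)} = f + p$
$\left(\frac{t}{-26719} - 3551\right) + A{\left(47,-140 \right)} = \left(- \frac{314506984}{-26719} - 3551\right) + \left(-140 + 47\right) = \left(\left(-314506984\right) \left(- \frac{1}{26719}\right) - 3551\right) - 93 = \left(\frac{28591544}{2429} - 3551\right) - 93 = \frac{19966165}{2429} - 93 = \frac{19740268}{2429}$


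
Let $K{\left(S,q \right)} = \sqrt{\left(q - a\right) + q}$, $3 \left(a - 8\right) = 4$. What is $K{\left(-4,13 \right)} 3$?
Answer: $5 \sqrt{6} \approx 12.247$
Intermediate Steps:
$a = \frac{28}{3}$ ($a = 8 + \frac{1}{3} \cdot 4 = 8 + \frac{4}{3} = \frac{28}{3} \approx 9.3333$)
$K{\left(S,q \right)} = \sqrt{- \frac{28}{3} + 2 q}$ ($K{\left(S,q \right)} = \sqrt{\left(q - \frac{28}{3}\right) + q} = \sqrt{\left(- \frac{28}{3} + q\right) + q} = \sqrt{- \frac{28}{3} + 2 q}$)
$K{\left(-4,13 \right)} 3 = \frac{\sqrt{-84 + 18 \cdot 13}}{3} \cdot 3 = \frac{\sqrt{-84 + 234}}{3} \cdot 3 = \frac{\sqrt{150}}{3} \cdot 3 = \frac{5 \sqrt{6}}{3} \cdot 3 = 5 \sqrt{6}$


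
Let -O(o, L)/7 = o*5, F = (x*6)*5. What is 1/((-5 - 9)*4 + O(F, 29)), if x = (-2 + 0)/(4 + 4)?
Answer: 2/413 ≈ 0.0048426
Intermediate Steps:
x = -1/4 (x = -2/8 = -2*1/8 = -1/4 ≈ -0.25000)
F = -15/2 (F = -1/4*6*5 = -3/2*5 = -15/2 ≈ -7.5000)
O(o, L) = -35*o (O(o, L) = -7*o*5 = -35*o)
1/((-5 - 9)*4 + O(F, 29)) = 1/((-5 - 9)*4 - 35*(-15/2)) = 1/(-14*4 + 525/2) = 1/(-56 + 525/2) = 1/(413/2) = 2/413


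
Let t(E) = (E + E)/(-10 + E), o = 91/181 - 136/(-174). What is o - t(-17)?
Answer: 3559/141723 ≈ 0.025112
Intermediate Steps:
o = 20225/15747 (o = 91*(1/181) - 136*(-1/174) = 91/181 + 68/87 = 20225/15747 ≈ 1.2844)
t(E) = 2*E/(-10 + E) (t(E) = (2*E)/(-10 + E) = 2*E/(-10 + E))
o - t(-17) = 20225/15747 - 2*(-17)/(-10 - 17) = 20225/15747 - 2*(-17)/(-27) = 20225/15747 - 2*(-17)*(-1)/27 = 20225/15747 - 1*34/27 = 20225/15747 - 34/27 = 3559/141723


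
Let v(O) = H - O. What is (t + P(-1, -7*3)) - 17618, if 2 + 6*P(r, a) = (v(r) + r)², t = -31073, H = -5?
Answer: -292123/6 ≈ -48687.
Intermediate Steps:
v(O) = -5 - O
P(r, a) = 23/6 (P(r, a) = -⅓ + ((-5 - r) + r)²/6 = -⅓ + (⅙)*(-5)² = -⅓ + (⅙)*25 = -⅓ + 25/6 = 23/6)
(t + P(-1, -7*3)) - 17618 = (-31073 + 23/6) - 17618 = -186415/6 - 17618 = -292123/6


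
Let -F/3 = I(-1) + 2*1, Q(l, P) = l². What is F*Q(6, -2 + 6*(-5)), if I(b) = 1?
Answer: -324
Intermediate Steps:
F = -9 (F = -3*(1 + 2*1) = -3*(1 + 2) = -3*3 = -9)
F*Q(6, -2 + 6*(-5)) = -9*6² = -9*36 = -324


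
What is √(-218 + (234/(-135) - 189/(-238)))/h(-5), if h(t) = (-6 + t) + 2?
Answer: -I*√56946090/4590 ≈ -1.6441*I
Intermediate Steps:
h(t) = -4 + t
√(-218 + (234/(-135) - 189/(-238)))/h(-5) = √(-218 + (234/(-135) - 189/(-238)))/(-4 - 5) = √(-218 + (234*(-1/135) - 189*(-1/238)))/(-9) = √(-218 + (-26/15 + 27/34))*(-⅑) = √(-218 - 479/510)*(-⅑) = √(-111659/510)*(-⅑) = (I*√56946090/510)*(-⅑) = -I*√56946090/4590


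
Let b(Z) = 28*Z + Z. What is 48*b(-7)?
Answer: -9744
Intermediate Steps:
b(Z) = 29*Z
48*b(-7) = 48*(29*(-7)) = 48*(-203) = -9744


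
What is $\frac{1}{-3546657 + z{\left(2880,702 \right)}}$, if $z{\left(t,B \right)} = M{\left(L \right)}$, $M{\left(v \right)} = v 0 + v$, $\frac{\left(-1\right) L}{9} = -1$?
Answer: $- \frac{1}{3546648} \approx -2.8196 \cdot 10^{-7}$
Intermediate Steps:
$L = 9$ ($L = \left(-9\right) \left(-1\right) = 9$)
$M{\left(v \right)} = v$ ($M{\left(v \right)} = 0 + v = v$)
$z{\left(t,B \right)} = 9$
$\frac{1}{-3546657 + z{\left(2880,702 \right)}} = \frac{1}{-3546657 + 9} = \frac{1}{-3546648} = - \frac{1}{3546648}$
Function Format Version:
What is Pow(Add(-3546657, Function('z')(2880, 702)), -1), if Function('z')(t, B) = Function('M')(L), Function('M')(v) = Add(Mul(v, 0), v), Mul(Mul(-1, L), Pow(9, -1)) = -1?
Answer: Rational(-1, 3546648) ≈ -2.8196e-7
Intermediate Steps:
L = 9 (L = Mul(-9, -1) = 9)
Function('M')(v) = v (Function('M')(v) = Add(0, v) = v)
Function('z')(t, B) = 9
Pow(Add(-3546657, Function('z')(2880, 702)), -1) = Pow(Add(-3546657, 9), -1) = Pow(-3546648, -1) = Rational(-1, 3546648)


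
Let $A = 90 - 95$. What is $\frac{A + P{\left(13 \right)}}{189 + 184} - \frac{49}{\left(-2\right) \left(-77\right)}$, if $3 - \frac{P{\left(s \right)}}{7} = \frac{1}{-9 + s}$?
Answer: $- \frac{4595}{16412} \approx -0.27998$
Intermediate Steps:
$P{\left(s \right)} = 21 - \frac{7}{-9 + s}$
$A = -5$
$\frac{A + P{\left(13 \right)}}{189 + 184} - \frac{49}{\left(-2\right) \left(-77\right)} = \frac{-5 + \frac{7 \left(-28 + 3 \cdot 13\right)}{-9 + 13}}{189 + 184} - \frac{49}{\left(-2\right) \left(-77\right)} = \frac{-5 + \frac{7 \left(-28 + 39\right)}{4}}{373} - \frac{49}{154} = \left(-5 + 7 \cdot \frac{1}{4} \cdot 11\right) \frac{1}{373} - \frac{7}{22} = \left(-5 + \frac{77}{4}\right) \frac{1}{373} - \frac{7}{22} = \frac{57}{4} \cdot \frac{1}{373} - \frac{7}{22} = \frac{57}{1492} - \frac{7}{22} = - \frac{4595}{16412}$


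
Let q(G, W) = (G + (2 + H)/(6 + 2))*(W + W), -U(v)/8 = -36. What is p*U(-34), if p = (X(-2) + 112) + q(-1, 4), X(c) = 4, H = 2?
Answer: 32256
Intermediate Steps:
U(v) = 288 (U(v) = -8*(-36) = 288)
q(G, W) = 2*W*(½ + G) (q(G, W) = (G + (2 + 2)/(6 + 2))*(W + W) = (G + 4/8)*(2*W) = (G + 4*(⅛))*(2*W) = (G + ½)*(2*W) = (½ + G)*(2*W) = 2*W*(½ + G))
p = 112 (p = (4 + 112) + 4*(1 + 2*(-1)) = 116 + 4*(1 - 2) = 116 + 4*(-1) = 116 - 4 = 112)
p*U(-34) = 112*288 = 32256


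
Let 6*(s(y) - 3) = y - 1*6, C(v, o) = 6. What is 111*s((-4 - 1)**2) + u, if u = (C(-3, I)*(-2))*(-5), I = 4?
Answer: 1489/2 ≈ 744.50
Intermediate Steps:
u = 60 (u = (6*(-2))*(-5) = -12*(-5) = 60)
s(y) = 2 + y/6 (s(y) = 3 + (y - 1*6)/6 = 3 + (y - 6)/6 = 3 + (-6 + y)/6 = 3 + (-1 + y/6) = 2 + y/6)
111*s((-4 - 1)**2) + u = 111*(2 + (-4 - 1)**2/6) + 60 = 111*(2 + (1/6)*(-5)**2) + 60 = 111*(2 + (1/6)*25) + 60 = 111*(2 + 25/6) + 60 = 111*(37/6) + 60 = 1369/2 + 60 = 1489/2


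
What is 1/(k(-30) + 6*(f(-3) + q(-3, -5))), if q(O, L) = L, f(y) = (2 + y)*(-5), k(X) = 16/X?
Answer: -15/8 ≈ -1.8750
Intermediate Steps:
f(y) = -10 - 5*y
1/(k(-30) + 6*(f(-3) + q(-3, -5))) = 1/(16/(-30) + 6*((-10 - 5*(-3)) - 5)) = 1/(16*(-1/30) + 6*((-10 + 15) - 5)) = 1/(-8/15 + 6*(5 - 5)) = 1/(-8/15 + 6*0) = 1/(-8/15 + 0) = 1/(-8/15) = -15/8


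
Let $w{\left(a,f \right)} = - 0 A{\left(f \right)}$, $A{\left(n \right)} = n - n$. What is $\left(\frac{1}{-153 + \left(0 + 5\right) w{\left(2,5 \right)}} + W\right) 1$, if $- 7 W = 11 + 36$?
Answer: $- \frac{7198}{1071} \approx -6.7208$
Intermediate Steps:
$A{\left(n \right)} = 0$
$W = - \frac{47}{7}$ ($W = - \frac{11 + 36}{7} = \left(- \frac{1}{7}\right) 47 = - \frac{47}{7} \approx -6.7143$)
$w{\left(a,f \right)} = 0$ ($w{\left(a,f \right)} = - 0 \cdot 0 = \left(-1\right) 0 = 0$)
$\left(\frac{1}{-153 + \left(0 + 5\right) w{\left(2,5 \right)}} + W\right) 1 = \left(\frac{1}{-153 + \left(0 + 5\right) 0} - \frac{47}{7}\right) 1 = \left(\frac{1}{-153 + 5 \cdot 0} - \frac{47}{7}\right) 1 = \left(\frac{1}{-153 + 0} - \frac{47}{7}\right) 1 = \left(\frac{1}{-153} - \frac{47}{7}\right) 1 = \left(- \frac{1}{153} - \frac{47}{7}\right) 1 = \left(- \frac{7198}{1071}\right) 1 = - \frac{7198}{1071}$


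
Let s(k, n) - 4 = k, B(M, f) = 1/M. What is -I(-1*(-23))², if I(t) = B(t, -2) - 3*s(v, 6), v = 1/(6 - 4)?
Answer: -383161/2116 ≈ -181.08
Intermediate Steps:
v = ½ (v = 1/2 = ½ ≈ 0.50000)
s(k, n) = 4 + k
I(t) = -27/2 + 1/t (I(t) = 1/t - 3*(4 + ½) = 1/t - 3*9/2 = 1/t - 27/2 = -27/2 + 1/t)
-I(-1*(-23))² = -(-27/2 + 1/(-1*(-23)))² = -(-27/2 + 1/23)² = -(-619/46)² = -1*383161/2116 = -383161/2116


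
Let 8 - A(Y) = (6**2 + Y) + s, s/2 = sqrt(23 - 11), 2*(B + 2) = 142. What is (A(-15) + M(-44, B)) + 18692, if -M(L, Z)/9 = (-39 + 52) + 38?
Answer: 18220 - 4*sqrt(3) ≈ 18213.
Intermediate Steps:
B = 69 (B = -2 + (1/2)*142 = -2 + 71 = 69)
M(L, Z) = -459 (M(L, Z) = -9*((-39 + 52) + 38) = -9*(13 + 38) = -9*51 = -459)
s = 4*sqrt(3) (s = 2*sqrt(23 - 11) = 2*sqrt(12) = 2*(2*sqrt(3)) = 4*sqrt(3) ≈ 6.9282)
A(Y) = -28 - Y - 4*sqrt(3) (A(Y) = 8 - ((6**2 + Y) + 4*sqrt(3)) = 8 - ((36 + Y) + 4*sqrt(3)) = 8 - (36 + Y + 4*sqrt(3)) = 8 + (-36 - Y - 4*sqrt(3)) = -28 - Y - 4*sqrt(3))
(A(-15) + M(-44, B)) + 18692 = ((-28 - 1*(-15) - 4*sqrt(3)) - 459) + 18692 = ((-28 + 15 - 4*sqrt(3)) - 459) + 18692 = ((-13 - 4*sqrt(3)) - 459) + 18692 = (-472 - 4*sqrt(3)) + 18692 = 18220 - 4*sqrt(3)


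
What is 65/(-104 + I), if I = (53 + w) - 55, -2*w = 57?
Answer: -130/269 ≈ -0.48327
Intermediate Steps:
w = -57/2 (w = -½*57 = -57/2 ≈ -28.500)
I = -61/2 (I = (53 - 57/2) - 55 = 49/2 - 55 = -61/2 ≈ -30.500)
65/(-104 + I) = 65/(-104 - 61/2) = 65/(-269/2) = 65*(-2/269) = -130/269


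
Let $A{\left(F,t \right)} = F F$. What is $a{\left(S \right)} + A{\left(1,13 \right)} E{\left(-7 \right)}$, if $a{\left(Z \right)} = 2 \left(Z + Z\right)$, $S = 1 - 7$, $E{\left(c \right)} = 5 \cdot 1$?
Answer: $-19$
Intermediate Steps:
$E{\left(c \right)} = 5$
$S = -6$ ($S = 1 - 7 = -6$)
$A{\left(F,t \right)} = F^{2}$
$a{\left(Z \right)} = 4 Z$ ($a{\left(Z \right)} = 2 \cdot 2 Z = 4 Z$)
$a{\left(S \right)} + A{\left(1,13 \right)} E{\left(-7 \right)} = 4 \left(-6\right) + 1^{2} \cdot 5 = -24 + 1 \cdot 5 = -24 + 5 = -19$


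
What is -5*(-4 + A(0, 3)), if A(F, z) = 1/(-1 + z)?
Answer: 35/2 ≈ 17.500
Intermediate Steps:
-5*(-4 + A(0, 3)) = -5*(-4 + 1/(-1 + 3)) = -5*(-4 + 1/2) = -5*(-7/2) = 35/2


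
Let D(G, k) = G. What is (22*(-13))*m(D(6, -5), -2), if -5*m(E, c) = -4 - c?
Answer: -572/5 ≈ -114.40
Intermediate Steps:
m(E, c) = ⅘ + c/5 (m(E, c) = -(-4 - c)/5 = ⅘ + c/5)
(22*(-13))*m(D(6, -5), -2) = (22*(-13))*(⅘ + (⅕)*(-2)) = -286*(⅘ - ⅖) = -286*⅖ = -572/5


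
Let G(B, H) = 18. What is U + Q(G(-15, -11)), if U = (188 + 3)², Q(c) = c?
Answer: 36499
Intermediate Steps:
U = 36481 (U = 191² = 36481)
U + Q(G(-15, -11)) = 36481 + 18 = 36499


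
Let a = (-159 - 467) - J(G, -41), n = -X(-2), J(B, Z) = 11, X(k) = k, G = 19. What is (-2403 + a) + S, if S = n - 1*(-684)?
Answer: -2354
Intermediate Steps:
n = 2 (n = -1*(-2) = 2)
a = -637 (a = (-159 - 467) - 1*11 = -626 - 11 = -637)
S = 686 (S = 2 - 1*(-684) = 2 + 684 = 686)
(-2403 + a) + S = (-2403 - 637) + 686 = -3040 + 686 = -2354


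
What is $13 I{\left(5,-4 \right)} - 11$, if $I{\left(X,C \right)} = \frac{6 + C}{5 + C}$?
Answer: $15$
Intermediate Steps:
$I{\left(X,C \right)} = \frac{6 + C}{5 + C}$
$13 I{\left(5,-4 \right)} - 11 = 13 \frac{6 - 4}{5 - 4} - 11 = 13 \cdot 1^{-1} \cdot 2 - 11 = 13 \cdot 1 \cdot 2 - 11 = 13 \cdot 2 - 11 = 26 - 11 = 15$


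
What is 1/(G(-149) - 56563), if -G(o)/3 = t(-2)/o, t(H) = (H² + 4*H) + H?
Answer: -149/8427905 ≈ -1.7679e-5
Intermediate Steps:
t(H) = H² + 5*H
G(o) = 18/o (G(o) = -3*(-2*(5 - 2))/o = -3*(-2*3)/o = -(-18)/o = 18/o)
1/(G(-149) - 56563) = 1/(18/(-149) - 56563) = 1/(18*(-1/149) - 56563) = 1/(-18/149 - 56563) = 1/(-8427905/149) = -149/8427905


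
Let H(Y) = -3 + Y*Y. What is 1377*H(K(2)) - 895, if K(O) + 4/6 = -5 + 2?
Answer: 13487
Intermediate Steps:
K(O) = -11/3 (K(O) = -2/3 + (-5 + 2) = -2/3 - 3 = -11/3)
H(Y) = -3 + Y**2
1377*H(K(2)) - 895 = 1377*(-3 + (-11/3)**2) - 895 = 1377*(-3 + 121/9) - 895 = 1377*(94/9) - 895 = 14382 - 895 = 13487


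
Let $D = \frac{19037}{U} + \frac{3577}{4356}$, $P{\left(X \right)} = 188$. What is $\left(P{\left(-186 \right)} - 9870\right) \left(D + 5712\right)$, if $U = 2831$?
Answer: $- \frac{341447827131331}{6165918} \approx -5.5377 \cdot 10^{7}$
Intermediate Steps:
$D = \frac{93051659}{12331836}$ ($D = \frac{19037}{2831} + \frac{3577}{4356} = \frac{93051659}{12331836} \approx 7.5456$)
$\left(P{\left(-186 \right)} - 9870\right) \left(D + 5712\right) = \left(188 - 9870\right) \left(\frac{93051659}{12331836} + 5712\right) = \left(-9682\right) \frac{70532498891}{12331836} = - \frac{341447827131331}{6165918}$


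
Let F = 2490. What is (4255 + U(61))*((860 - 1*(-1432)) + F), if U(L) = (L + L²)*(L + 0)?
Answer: 1123564374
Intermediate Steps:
U(L) = L*(L + L²) (U(L) = (L + L²)*L = L*(L + L²))
(4255 + U(61))*((860 - 1*(-1432)) + F) = (4255 + 61²*(1 + 61))*((860 - 1*(-1432)) + 2490) = (4255 + 3721*62)*((860 + 1432) + 2490) = (4255 + 230702)*(2292 + 2490) = 234957*4782 = 1123564374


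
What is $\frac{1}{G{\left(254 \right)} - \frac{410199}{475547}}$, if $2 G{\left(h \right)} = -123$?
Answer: $- \frac{951094}{59312679} \approx -0.016035$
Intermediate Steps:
$G{\left(h \right)} = - \frac{123}{2}$ ($G{\left(h \right)} = \frac{1}{2} \left(-123\right) = - \frac{123}{2}$)
$\frac{1}{G{\left(254 \right)} - \frac{410199}{475547}} = \frac{1}{- \frac{123}{2} - \frac{410199}{475547}} = \frac{1}{- \frac{59312679}{951094}} = - \frac{951094}{59312679}$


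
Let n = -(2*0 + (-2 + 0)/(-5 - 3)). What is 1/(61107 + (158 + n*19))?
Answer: 4/245041 ≈ 1.6324e-5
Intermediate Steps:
n = -1/4 (n = -(0 - 2/(-8)) = -(0 - 2*(-1/8)) = -(0 + 1/4) = -1*1/4 = -1/4 ≈ -0.25000)
1/(61107 + (158 + n*19)) = 1/(61107 + (158 - 1/4*19)) = 1/(61107 + (158 - 19/4)) = 1/(61107 + 613/4) = 1/(245041/4) = 4/245041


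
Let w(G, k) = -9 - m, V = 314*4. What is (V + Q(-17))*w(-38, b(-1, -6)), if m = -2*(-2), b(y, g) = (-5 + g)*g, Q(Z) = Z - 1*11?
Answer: -15964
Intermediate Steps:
Q(Z) = -11 + Z (Q(Z) = Z - 11 = -11 + Z)
b(y, g) = g*(-5 + g)
m = 4
V = 1256
w(G, k) = -13 (w(G, k) = -9 - 1*4 = -9 - 4 = -13)
(V + Q(-17))*w(-38, b(-1, -6)) = (1256 + (-11 - 17))*(-13) = (1256 - 28)*(-13) = 1228*(-13) = -15964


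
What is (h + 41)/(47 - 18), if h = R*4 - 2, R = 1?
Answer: 43/29 ≈ 1.4828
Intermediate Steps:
h = 2 (h = 1*4 - 2 = 4 - 2 = 2)
(h + 41)/(47 - 18) = (2 + 41)/(47 - 18) = 43/29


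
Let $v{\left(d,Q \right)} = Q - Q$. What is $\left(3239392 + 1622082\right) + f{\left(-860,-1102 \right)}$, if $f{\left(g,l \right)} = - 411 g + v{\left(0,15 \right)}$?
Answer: $5214934$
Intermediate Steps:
$v{\left(d,Q \right)} = 0$
$f{\left(g,l \right)} = - 411 g$ ($f{\left(g,l \right)} = - 411 g + 0 = - 411 g$)
$\left(3239392 + 1622082\right) + f{\left(-860,-1102 \right)} = \left(3239392 + 1622082\right) - -353460 = 4861474 + 353460 = 5214934$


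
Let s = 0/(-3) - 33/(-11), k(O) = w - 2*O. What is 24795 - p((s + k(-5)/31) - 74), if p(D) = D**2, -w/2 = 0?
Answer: 19027514/961 ≈ 19800.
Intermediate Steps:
w = 0 (w = -2*0 = 0)
k(O) = -2*O (k(O) = 0 - 2*O = -2*O)
s = 3 (s = 0*(-1/3) - 33*(-1/11) = 0 + 3 = 3)
24795 - p((s + k(-5)/31) - 74) = 24795 - ((3 - 2*(-5)/31) - 74)**2 = 24795 - ((3 + 10*(1/31)) - 74)**2 = 24795 - ((3 + 10/31) - 74)**2 = 24795 - (103/31 - 74)**2 = 24795 - (-2191/31)**2 = 24795 - 1*4800481/961 = 24795 - 4800481/961 = 19027514/961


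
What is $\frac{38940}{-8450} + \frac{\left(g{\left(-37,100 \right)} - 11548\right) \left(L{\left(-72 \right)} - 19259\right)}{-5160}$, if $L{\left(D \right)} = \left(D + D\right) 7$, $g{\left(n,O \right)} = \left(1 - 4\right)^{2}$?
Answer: $- \frac{7905302581}{174408} \approx -45327.0$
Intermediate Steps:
$g{\left(n,O \right)} = 9$ ($g{\left(n,O \right)} = \left(-3\right)^{2} = 9$)
$L{\left(D \right)} = 14 D$ ($L{\left(D \right)} = 2 D 7 = 14 D$)
$\frac{38940}{-8450} + \frac{\left(g{\left(-37,100 \right)} - 11548\right) \left(L{\left(-72 \right)} - 19259\right)}{-5160} = \frac{38940}{-8450} + \frac{\left(9 - 11548\right) \left(14 \left(-72\right) - 19259\right)}{-5160} = 38940 \left(- \frac{1}{8450}\right) + - 11539 \left(-1008 - 19259\right) \left(- \frac{1}{5160}\right) = - \frac{3894}{845} + \left(-11539\right) \left(-20267\right) \left(- \frac{1}{5160}\right) = - \frac{3894}{845} + 233860913 \left(- \frac{1}{5160}\right) = - \frac{3894}{845} - \frac{233860913}{5160} = - \frac{7905302581}{174408}$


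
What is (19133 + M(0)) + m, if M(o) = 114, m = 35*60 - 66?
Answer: 21281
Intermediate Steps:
m = 2034 (m = 2100 - 66 = 2034)
(19133 + M(0)) + m = (19133 + 114) + 2034 = 19247 + 2034 = 21281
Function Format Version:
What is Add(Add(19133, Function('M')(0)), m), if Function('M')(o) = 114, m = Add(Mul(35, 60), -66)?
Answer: 21281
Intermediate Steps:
m = 2034 (m = Add(2100, -66) = 2034)
Add(Add(19133, Function('M')(0)), m) = Add(Add(19133, 114), 2034) = Add(19247, 2034) = 21281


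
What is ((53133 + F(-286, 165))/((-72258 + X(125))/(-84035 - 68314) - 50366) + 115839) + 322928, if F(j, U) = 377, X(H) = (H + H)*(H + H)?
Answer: 1683369390837301/3836599988 ≈ 4.3877e+5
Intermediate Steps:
X(H) = 4*H² (X(H) = (2*H)*(2*H) = 4*H²)
((53133 + F(-286, 165))/((-72258 + X(125))/(-84035 - 68314) - 50366) + 115839) + 322928 = ((53133 + 377)/((-72258 + 4*125²)/(-84035 - 68314) - 50366) + 115839) + 322928 = (53510/((-72258 + 4*15625)/(-152349) - 50366) + 115839) + 322928 = (53510/((-72258 + 62500)*(-1/152349) - 50366) + 115839) + 322928 = (53510/(-9758*(-1/152349) - 50366) + 115839) + 322928 = (53510/(9758/152349 - 50366) + 115839) + 322928 = (53510/(-7673199976/152349) + 115839) + 322928 = (53510*(-152349/7673199976) + 115839) + 322928 = (-4076097495/3836599988 + 115839) + 322928 = 444423829912437/3836599988 + 322928 = 1683369390837301/3836599988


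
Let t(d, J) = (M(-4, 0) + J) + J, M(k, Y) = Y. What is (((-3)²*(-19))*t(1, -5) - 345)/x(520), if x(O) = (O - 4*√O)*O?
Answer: 1/192 + √130/12480 ≈ 0.0061219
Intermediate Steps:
t(d, J) = 2*J (t(d, J) = (0 + J) + J = J + J = 2*J)
x(O) = O*(O - 4*√O)
(((-3)²*(-19))*t(1, -5) - 345)/x(520) = (((-3)²*(-19))*(2*(-5)) - 345)/(520² - 4160*√130) = ((9*(-19))*(-10) - 345)/(270400 - 4160*√130) = (-171*(-10) - 345)/(270400 - 4160*√130) = (1710 - 345)/(270400 - 4160*√130) = 1365/(270400 - 4160*√130)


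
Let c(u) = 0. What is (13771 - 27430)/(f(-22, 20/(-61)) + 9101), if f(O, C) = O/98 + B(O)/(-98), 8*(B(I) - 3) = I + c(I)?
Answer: -5354328/3567503 ≈ -1.5009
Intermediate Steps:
B(I) = 3 + I/8 (B(I) = 3 + (I + 0)/8 = 3 + I/8)
f(O, C) = -3/98 + O/112 (f(O, C) = O/98 + (3 + O/8)/(-98) = O*(1/98) + (3 + O/8)*(-1/98) = O/98 + (-3/98 - O/784) = -3/98 + O/112)
(13771 - 27430)/(f(-22, 20/(-61)) + 9101) = (13771 - 27430)/((-3/98 + (1/112)*(-22)) + 9101) = -13659/((-3/98 - 11/56) + 9101) = -13659/(-89/392 + 9101) = -13659/3567503/392 = -13659*392/3567503 = -5354328/3567503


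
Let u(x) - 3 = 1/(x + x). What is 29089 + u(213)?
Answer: 12393193/426 ≈ 29092.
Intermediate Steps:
u(x) = 3 + 1/(2*x) (u(x) = 3 + 1/(x + x) = 3 + 1/(2*x))
29089 + u(213) = 29089 + (3 + (1/2)/213) = 29089 + (3 + (1/2)*(1/213)) = 29089 + (3 + 1/426) = 29089 + 1279/426 = 12393193/426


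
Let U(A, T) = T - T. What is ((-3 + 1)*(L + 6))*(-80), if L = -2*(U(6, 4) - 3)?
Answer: 1920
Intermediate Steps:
U(A, T) = 0
L = 6 (L = -2*(0 - 3) = -2*(-3) = 6)
((-3 + 1)*(L + 6))*(-80) = ((-3 + 1)*(6 + 6))*(-80) = -2*12*(-80) = -24*(-80) = 1920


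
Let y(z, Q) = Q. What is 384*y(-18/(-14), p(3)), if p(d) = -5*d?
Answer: -5760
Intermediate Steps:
384*y(-18/(-14), p(3)) = 384*(-5*3) = 384*(-15) = -5760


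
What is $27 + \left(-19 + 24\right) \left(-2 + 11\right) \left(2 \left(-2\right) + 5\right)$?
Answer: $72$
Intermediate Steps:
$27 + \left(-19 + 24\right) \left(-2 + 11\right) \left(2 \left(-2\right) + 5\right) = 27 + 5 \cdot 9 \left(-4 + 5\right) = 27 + 45 \cdot 1 = 27 + 45 = 72$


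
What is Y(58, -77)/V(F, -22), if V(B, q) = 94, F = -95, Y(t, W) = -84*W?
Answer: 3234/47 ≈ 68.808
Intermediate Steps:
Y(58, -77)/V(F, -22) = -84*(-77)/94 = 6468*(1/94) = 3234/47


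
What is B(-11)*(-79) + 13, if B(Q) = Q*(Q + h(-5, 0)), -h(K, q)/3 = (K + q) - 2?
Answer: 8703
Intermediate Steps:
h(K, q) = 6 - 3*K - 3*q (h(K, q) = -3*((K + q) - 2) = -3*(-2 + K + q) = 6 - 3*K - 3*q)
B(Q) = Q*(21 + Q) (B(Q) = Q*(Q + (6 - 3*(-5) - 3*0)) = Q*(Q + (6 + 15 + 0)) = Q*(Q + 21) = Q*(21 + Q))
B(-11)*(-79) + 13 = -11*(21 - 11)*(-79) + 13 = -11*10*(-79) + 13 = -110*(-79) + 13 = 8690 + 13 = 8703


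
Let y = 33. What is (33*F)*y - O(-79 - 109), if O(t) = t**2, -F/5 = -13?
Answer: 35441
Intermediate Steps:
F = 65 (F = -5*(-13) = 65)
(33*F)*y - O(-79 - 109) = (33*65)*33 - (-79 - 109)**2 = 2145*33 - 1*(-188)**2 = 70785 - 1*35344 = 70785 - 35344 = 35441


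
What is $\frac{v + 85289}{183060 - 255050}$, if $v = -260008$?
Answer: $\frac{174719}{71990} \approx 2.427$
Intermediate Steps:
$\frac{v + 85289}{183060 - 255050} = \frac{-260008 + 85289}{183060 - 255050} = - \frac{174719}{-71990} = \left(-174719\right) \left(- \frac{1}{71990}\right) = \frac{174719}{71990}$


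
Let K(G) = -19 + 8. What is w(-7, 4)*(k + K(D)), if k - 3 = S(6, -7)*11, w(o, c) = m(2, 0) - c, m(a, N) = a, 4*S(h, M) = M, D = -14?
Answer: 109/2 ≈ 54.500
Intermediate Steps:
S(h, M) = M/4
w(o, c) = 2 - c
k = -65/4 (k = 3 + ((¼)*(-7))*11 = 3 - 7/4*11 = 3 - 77/4 = -65/4 ≈ -16.250)
K(G) = -11
w(-7, 4)*(k + K(D)) = (2 - 1*4)*(-65/4 - 11) = (2 - 4)*(-109/4) = -2*(-109/4) = 109/2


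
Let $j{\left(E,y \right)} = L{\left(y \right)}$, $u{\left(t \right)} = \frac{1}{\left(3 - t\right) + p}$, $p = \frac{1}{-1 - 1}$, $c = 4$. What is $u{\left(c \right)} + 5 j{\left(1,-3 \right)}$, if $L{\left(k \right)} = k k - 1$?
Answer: $\frac{118}{3} \approx 39.333$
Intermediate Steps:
$L{\left(k \right)} = -1 + k^{2}$ ($L{\left(k \right)} = k^{2} - 1 = -1 + k^{2}$)
$p = - \frac{1}{2}$ ($p = \frac{1}{-2} = - \frac{1}{2} \approx -0.5$)
$u{\left(t \right)} = \frac{1}{\frac{5}{2} - t}$ ($u{\left(t \right)} = \frac{1}{\left(3 - t\right) - \frac{1}{2}} = \frac{1}{\frac{5}{2} - t}$)
$j{\left(E,y \right)} = -1 + y^{2}$
$u{\left(c \right)} + 5 j{\left(1,-3 \right)} = - \frac{2}{-5 + 2 \cdot 4} + 5 \left(-1 + \left(-3\right)^{2}\right) = - \frac{2}{-5 + 8} + 5 \left(-1 + 9\right) = - \frac{2}{3} + 5 \cdot 8 = \left(-2\right) \frac{1}{3} + 40 = - \frac{2}{3} + 40 = \frac{118}{3}$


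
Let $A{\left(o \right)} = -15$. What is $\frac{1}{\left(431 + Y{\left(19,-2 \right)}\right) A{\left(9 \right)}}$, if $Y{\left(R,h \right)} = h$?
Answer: $- \frac{1}{6435} \approx -0.0001554$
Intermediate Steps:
$\frac{1}{\left(431 + Y{\left(19,-2 \right)}\right) A{\left(9 \right)}} = \frac{1}{\left(431 - 2\right) \left(-15\right)} = \frac{1}{429 \left(-15\right)} = \frac{1}{-6435} = - \frac{1}{6435}$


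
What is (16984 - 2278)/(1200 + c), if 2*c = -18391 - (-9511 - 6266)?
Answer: -14706/107 ≈ -137.44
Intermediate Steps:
c = -1307 (c = (-18391 - (-9511 - 6266))/2 = (-18391 - 1*(-15777))/2 = (-18391 + 15777)/2 = (½)*(-2614) = -1307)
(16984 - 2278)/(1200 + c) = (16984 - 2278)/(1200 - 1307) = 14706/(-107) = 14706*(-1/107) = -14706/107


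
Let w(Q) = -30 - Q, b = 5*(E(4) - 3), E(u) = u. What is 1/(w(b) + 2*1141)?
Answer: 1/2247 ≈ 0.00044504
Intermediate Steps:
b = 5 (b = 5*(4 - 3) = 5*1 = 5)
1/(w(b) + 2*1141) = 1/((-30 - 1*5) + 2*1141) = 1/((-30 - 5) + 2282) = 1/(-35 + 2282) = 1/2247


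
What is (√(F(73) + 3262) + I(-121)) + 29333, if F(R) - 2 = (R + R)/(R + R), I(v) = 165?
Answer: 29498 + √3265 ≈ 29555.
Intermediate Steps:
F(R) = 3 (F(R) = 2 + (R + R)/(R + R) = 2 + (2*R)/((2*R)) = 2 + (2*R)*(1/(2*R)) = 2 + 1 = 3)
(√(F(73) + 3262) + I(-121)) + 29333 = (√(3 + 3262) + 165) + 29333 = (√3265 + 165) + 29333 = (165 + √3265) + 29333 = 29498 + √3265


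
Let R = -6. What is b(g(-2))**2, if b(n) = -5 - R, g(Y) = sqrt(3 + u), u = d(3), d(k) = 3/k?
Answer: 1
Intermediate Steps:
u = 1 (u = 3/3 = 3*(1/3) = 1)
g(Y) = 2 (g(Y) = sqrt(3 + 1) = sqrt(4) = 2)
b(n) = 1 (b(n) = -5 - 1*(-6) = -5 + 6 = 1)
b(g(-2))**2 = 1**2 = 1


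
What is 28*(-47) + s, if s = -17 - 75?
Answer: -1408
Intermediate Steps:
s = -92
28*(-47) + s = 28*(-47) - 92 = -1316 - 92 = -1408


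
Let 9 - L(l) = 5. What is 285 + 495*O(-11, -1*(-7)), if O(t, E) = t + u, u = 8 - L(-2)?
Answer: -3180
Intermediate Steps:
L(l) = 4 (L(l) = 9 - 1*5 = 9 - 5 = 4)
u = 4 (u = 8 - 1*4 = 8 - 4 = 4)
O(t, E) = 4 + t (O(t, E) = t + 4 = 4 + t)
285 + 495*O(-11, -1*(-7)) = 285 + 495*(4 - 11) = 285 + 495*(-7) = 285 - 3465 = -3180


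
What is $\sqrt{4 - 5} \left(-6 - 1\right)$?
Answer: $- 7 i \approx - 7.0 i$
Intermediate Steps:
$\sqrt{4 - 5} \left(-6 - 1\right) = \sqrt{-1} \left(-7\right) = i \left(-7\right) = - 7 i$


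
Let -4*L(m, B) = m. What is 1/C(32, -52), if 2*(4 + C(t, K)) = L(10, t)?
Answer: -4/21 ≈ -0.19048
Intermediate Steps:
L(m, B) = -m/4
C(t, K) = -21/4 (C(t, K) = -4 + (-¼*10)/2 = -4 + (½)*(-5/2) = -4 - 5/4 = -21/4)
1/C(32, -52) = 1/(-21/4) = -4/21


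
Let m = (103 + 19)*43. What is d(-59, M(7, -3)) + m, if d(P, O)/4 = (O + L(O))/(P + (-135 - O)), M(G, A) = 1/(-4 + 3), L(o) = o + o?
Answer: 1012490/193 ≈ 5246.1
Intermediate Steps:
m = 5246 (m = 122*43 = 5246)
L(o) = 2*o
M(G, A) = -1 (M(G, A) = 1/(-1) = -1)
d(P, O) = 12*O/(-135 + P - O) (d(P, O) = 4*((O + 2*O)/(P + (-135 - O))) = 4*((3*O)/(-135 + P - O)) = 4*(3*O/(-135 + P - O)) = 12*O/(-135 + P - O))
d(-59, M(7, -3)) + m = -12*(-1)/(135 - 1 - 1*(-59)) + 5246 = -12*(-1)/(135 - 1 + 59) + 5246 = -12*(-1)/193 + 5246 = -12*(-1)*1/193 + 5246 = 12/193 + 5246 = 1012490/193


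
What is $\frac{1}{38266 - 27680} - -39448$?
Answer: $\frac{417596529}{10586} \approx 39448.0$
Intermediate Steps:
$\frac{1}{38266 - 27680} - -39448 = \frac{1}{38266 - 27680} + 39448 = \frac{1}{10586} + 39448 = \frac{417596529}{10586}$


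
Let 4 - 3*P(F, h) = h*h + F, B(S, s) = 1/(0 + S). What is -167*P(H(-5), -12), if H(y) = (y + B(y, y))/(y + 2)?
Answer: 355042/45 ≈ 7889.8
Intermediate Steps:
B(S, s) = 1/S
H(y) = (y + 1/y)/(2 + y) (H(y) = (y + 1/y)/(y + 2) = (y + 1/y)/(2 + y))
P(F, h) = 4/3 - F/3 - h²/3 (P(F, h) = 4/3 - (h*h + F)/3 = 4/3 - (h² + F)/3 = 4/3 - (F + h²)/3 = 4/3 + (-F/3 - h²/3) = 4/3 - F/3 - h²/3)
-167*P(H(-5), -12) = -167*(4/3 - (1 + (-5)²)/(3*(-5)*(2 - 5)) - ⅓*(-12)²) = -167*(4/3 - (-1)*(1 + 25)/(15*(-3)) - ⅓*144) = -167*(4/3 - (-1)*(-1)*26/(15*3) - 48) = -167*(4/3 - ⅓*26/15 - 48) = -167*(4/3 - 26/45 - 48) = -167*(-2126/45) = 355042/45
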